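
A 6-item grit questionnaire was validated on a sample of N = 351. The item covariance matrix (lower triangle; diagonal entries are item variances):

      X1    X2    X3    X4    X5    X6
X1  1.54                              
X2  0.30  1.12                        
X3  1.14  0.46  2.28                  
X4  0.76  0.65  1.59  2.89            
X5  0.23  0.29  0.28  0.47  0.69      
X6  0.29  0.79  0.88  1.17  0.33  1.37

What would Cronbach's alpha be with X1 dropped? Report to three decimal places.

Remaining items: X2, X3, X4, X5, X6 (k = 5).
Σσᵢ² = 1.12 + 2.28 + 2.89 + 0.69 + 1.37 = 8.35
σ²_T = 8.35 + 2 × 6.91 = 22.17
α (item deleted) = (5/4)·(1 − 8.35/22.17) = 0.779

Cronbach's alpha = 0.779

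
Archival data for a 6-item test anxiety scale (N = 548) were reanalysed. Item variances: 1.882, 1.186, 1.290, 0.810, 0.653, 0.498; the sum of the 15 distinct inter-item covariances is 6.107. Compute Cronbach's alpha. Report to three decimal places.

Σσᵢ² = 1.882 + 1.186 + 1.290 + 0.810 + 0.653 + 0.498 = 6.319
Sum of distinct covariances = 6.107
σ²_T = Σσᵢ² + 2·Σcov = 6.319 + 2 × 6.107 = 18.533
α = (6/5)·(1 − 6.319/18.533) = 0.791

α = 0.791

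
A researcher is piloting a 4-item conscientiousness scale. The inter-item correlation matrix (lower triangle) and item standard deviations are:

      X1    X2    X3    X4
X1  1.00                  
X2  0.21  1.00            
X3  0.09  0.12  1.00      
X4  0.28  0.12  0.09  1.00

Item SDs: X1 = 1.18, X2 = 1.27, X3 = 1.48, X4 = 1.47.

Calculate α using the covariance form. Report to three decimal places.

α = 0.405

Σσ²ᵢ = 1.18² + 1.27² + 1.48² + 1.47² = 7.3566
Covariances σ_ij = r_ij · s_i · s_j:
  σ(X1,X2) = 0.21 × 1.18 × 1.27 = 0.3147
  σ(X1,X3) = 0.09 × 1.18 × 1.48 = 0.1572
  σ(X1,X4) = 0.28 × 1.18 × 1.47 = 0.4857
  σ(X2,X3) = 0.12 × 1.27 × 1.48 = 0.2256
  σ(X2,X4) = 0.12 × 1.27 × 1.47 = 0.2240
  σ(X3,X4) = 0.09 × 1.48 × 1.47 = 0.1958
σ²_T = Σσ²ᵢ + 2·Σσ_ij = 7.3566 + 2 × 1.6030 = 10.5626
α = (4/3)·(1 − 7.3566/10.5626) = 0.405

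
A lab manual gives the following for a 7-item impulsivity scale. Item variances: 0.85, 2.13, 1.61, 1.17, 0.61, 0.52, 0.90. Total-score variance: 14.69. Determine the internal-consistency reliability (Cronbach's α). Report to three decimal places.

Σσᵢ² = 0.85 + 2.13 + 1.61 + 1.17 + 0.61 + 0.52 + 0.90 = 7.79
α = (k/(k−1))·(1 − Σσᵢ²/σ²_total) = (7/6)·(1 − 7.79/14.69) = 0.548

Cronbach's α = 0.548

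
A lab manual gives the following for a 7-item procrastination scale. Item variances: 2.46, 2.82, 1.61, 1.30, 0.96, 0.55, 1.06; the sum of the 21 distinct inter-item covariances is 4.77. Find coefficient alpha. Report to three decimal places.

ΣVar(i) = 2.46 + 2.82 + 1.61 + 1.30 + 0.96 + 0.55 + 1.06 = 10.76
Sum of distinct covariances = 4.77
Var(T) = ΣVar(i) + 2·Σcov = 10.76 + 2 × 4.77 = 20.30
α = (7/6)·(1 − 10.76/20.30) = 0.548

coefficient alpha = 0.548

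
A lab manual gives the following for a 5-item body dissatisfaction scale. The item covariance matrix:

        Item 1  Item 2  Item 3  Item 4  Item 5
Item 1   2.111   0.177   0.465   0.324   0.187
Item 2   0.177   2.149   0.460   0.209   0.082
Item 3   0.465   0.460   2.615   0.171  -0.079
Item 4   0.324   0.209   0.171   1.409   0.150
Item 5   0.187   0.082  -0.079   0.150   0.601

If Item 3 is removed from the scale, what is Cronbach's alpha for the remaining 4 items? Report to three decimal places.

Cronbach's alpha = 0.353

Remaining items: Item 1, Item 2, Item 4, Item 5 (k = 4).
Σσᵢ² = 2.111 + 2.149 + 1.409 + 0.601 = 6.270
Var(T) = 6.270 + 2 × 1.129 = 8.528
α (item deleted) = (4/3)·(1 − 6.270/8.528) = 0.353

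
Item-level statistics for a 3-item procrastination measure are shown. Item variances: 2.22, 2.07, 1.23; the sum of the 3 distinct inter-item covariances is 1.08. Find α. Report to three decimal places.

α = 0.422

Σσᵢ² = 2.22 + 2.07 + 1.23 = 5.52
Sum of distinct covariances = 1.08
Var(T) = Σσᵢ² + 2·Σcov = 5.52 + 2 × 1.08 = 7.68
α = (3/2)·(1 − 5.52/7.68) = 0.422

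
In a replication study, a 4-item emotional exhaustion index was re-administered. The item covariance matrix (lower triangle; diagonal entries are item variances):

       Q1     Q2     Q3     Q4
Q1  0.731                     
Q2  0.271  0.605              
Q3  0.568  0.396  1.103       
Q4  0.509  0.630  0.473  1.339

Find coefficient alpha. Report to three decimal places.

α = 0.802

Σσ²ᵢ = 0.731 + 0.605 + 1.103 + 1.339 = 3.778
Σ_{i<j} σ_ij = 2.847
σ²_total = 3.778 + 2 × 2.847 = 9.472
α = (k/(k−1))·(1 − Σσ²ᵢ/σ²_total) = (4/3)·(1 − 3.778/9.472) = 0.802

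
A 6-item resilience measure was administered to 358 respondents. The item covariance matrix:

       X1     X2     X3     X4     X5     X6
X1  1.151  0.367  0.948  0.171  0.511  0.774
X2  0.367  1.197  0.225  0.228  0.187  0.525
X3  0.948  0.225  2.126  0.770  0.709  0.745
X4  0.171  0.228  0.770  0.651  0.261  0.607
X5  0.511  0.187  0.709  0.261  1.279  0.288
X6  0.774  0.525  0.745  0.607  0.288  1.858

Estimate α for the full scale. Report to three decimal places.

α = 0.767

sum of item variances = 1.151 + 1.197 + 2.126 + 0.651 + 1.279 + 1.858 = 8.262
Sum of off-diagonal covariances = 7.316
σ²_total = 8.262 + 2 × 7.316 = 22.894
α = (k/(k−1))·(1 − sum of item variances/σ²_total) = (6/5)·(1 − 8.262/22.894) = 0.767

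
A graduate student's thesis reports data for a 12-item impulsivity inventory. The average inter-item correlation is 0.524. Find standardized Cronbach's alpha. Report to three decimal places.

standardized Cronbach's alpha = 0.930

Standardized α = k·r̄ / (1 + (k−1)·r̄) = 12 × 0.524 / (1 + 11 × 0.524)
  = 6.2880 / 6.7640 = 0.930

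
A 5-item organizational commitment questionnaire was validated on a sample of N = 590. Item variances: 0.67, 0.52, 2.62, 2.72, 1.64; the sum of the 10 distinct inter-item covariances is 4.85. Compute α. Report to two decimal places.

Σσ²ᵢ = 0.67 + 0.52 + 2.62 + 2.72 + 1.64 = 8.17
Sum of distinct covariances = 4.85
Var(T) = Σσ²ᵢ + 2·Σcov = 8.17 + 2 × 4.85 = 17.87
α = (5/4)·(1 − 8.17/17.87) = 0.68

α = 0.68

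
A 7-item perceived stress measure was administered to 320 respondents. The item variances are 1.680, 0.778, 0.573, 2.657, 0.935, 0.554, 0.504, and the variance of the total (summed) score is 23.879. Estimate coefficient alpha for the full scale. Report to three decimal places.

α = 0.791

ΣVar(i) = 1.680 + 0.778 + 0.573 + 2.657 + 0.935 + 0.554 + 0.504 = 7.681
α = (k/(k−1))·(1 − ΣVar(i)/Var(T)) = (7/6)·(1 − 7.681/23.879) = 0.791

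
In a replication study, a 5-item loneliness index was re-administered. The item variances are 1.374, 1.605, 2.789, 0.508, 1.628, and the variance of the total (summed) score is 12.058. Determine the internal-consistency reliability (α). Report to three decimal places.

α = 0.431

ΣVar(i) = 1.374 + 1.605 + 2.789 + 0.508 + 1.628 = 7.904
α = (k/(k−1))·(1 − ΣVar(i)/σ²_T) = (5/4)·(1 − 7.904/12.058) = 0.431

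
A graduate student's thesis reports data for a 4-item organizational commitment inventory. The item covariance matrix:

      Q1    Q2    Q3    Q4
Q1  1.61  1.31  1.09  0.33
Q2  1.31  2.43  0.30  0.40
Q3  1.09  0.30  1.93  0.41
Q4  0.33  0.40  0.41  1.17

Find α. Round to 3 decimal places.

α = 0.691

ΣVar(i) = 1.61 + 2.43 + 1.93 + 1.17 = 7.14
Sum of the distinct covariances = 3.84
σ²_T = 7.14 + 2 × 3.84 = 14.82
α = (k/(k−1))·(1 − ΣVar(i)/σ²_T) = (4/3)·(1 − 7.14/14.82) = 0.691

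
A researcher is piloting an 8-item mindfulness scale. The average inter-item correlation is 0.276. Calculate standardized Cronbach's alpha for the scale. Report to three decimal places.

Standardized α = k·r̄ / (1 + (k−1)·r̄) = 8 × 0.276 / (1 + 7 × 0.276)
  = 2.2080 / 2.9320 = 0.753

α = 0.753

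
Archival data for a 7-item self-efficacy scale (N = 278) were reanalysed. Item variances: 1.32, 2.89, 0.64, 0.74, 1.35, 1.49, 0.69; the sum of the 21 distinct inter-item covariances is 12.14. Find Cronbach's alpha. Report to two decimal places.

Σσᵢ² = 1.32 + 2.89 + 0.64 + 0.74 + 1.35 + 1.49 + 0.69 = 9.12
Sum of distinct covariances = 12.14
σ²_total = Σσᵢ² + 2·Σcov = 9.12 + 2 × 12.14 = 33.40
α = (7/6)·(1 − 9.12/33.40) = 0.85

α = 0.85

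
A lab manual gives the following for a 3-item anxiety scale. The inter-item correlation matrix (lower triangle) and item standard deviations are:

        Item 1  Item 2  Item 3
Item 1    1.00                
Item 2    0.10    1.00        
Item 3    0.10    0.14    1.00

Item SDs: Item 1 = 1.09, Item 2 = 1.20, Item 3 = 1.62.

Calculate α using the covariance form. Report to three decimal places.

α = 0.271

Σσ²ᵢ = 1.09² + 1.20² + 1.62² = 5.2525
Covariances σ_ij = r_ij · s_i · s_j:
  σ(Item 1,Item 2) = 0.10 × 1.09 × 1.20 = 0.1308
  σ(Item 1,Item 3) = 0.10 × 1.09 × 1.62 = 0.1766
  σ(Item 2,Item 3) = 0.14 × 1.20 × 1.62 = 0.2722
σ²_T = Σσ²ᵢ + 2·Σσ_ij = 5.2525 + 2 × 0.5796 = 6.4117
α = (3/2)·(1 − 5.2525/6.4117) = 0.271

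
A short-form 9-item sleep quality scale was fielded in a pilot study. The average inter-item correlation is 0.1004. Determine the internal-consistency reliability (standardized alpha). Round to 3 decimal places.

standardized alpha = 0.501

Standardized α = k·r̄ / (1 + (k−1)·r̄) = 9 × 0.1004 / (1 + 8 × 0.1004)
  = 0.9036 / 1.8032 = 0.501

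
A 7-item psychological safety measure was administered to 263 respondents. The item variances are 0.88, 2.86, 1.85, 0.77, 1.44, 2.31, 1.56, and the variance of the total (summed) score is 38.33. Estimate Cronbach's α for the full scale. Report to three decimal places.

Σσᵢ² = 0.88 + 2.86 + 1.85 + 0.77 + 1.44 + 2.31 + 1.56 = 11.67
α = (k/(k−1))·(1 − Σσᵢ²/σ²_total) = (7/6)·(1 − 11.67/38.33) = 0.811

Cronbach's α = 0.811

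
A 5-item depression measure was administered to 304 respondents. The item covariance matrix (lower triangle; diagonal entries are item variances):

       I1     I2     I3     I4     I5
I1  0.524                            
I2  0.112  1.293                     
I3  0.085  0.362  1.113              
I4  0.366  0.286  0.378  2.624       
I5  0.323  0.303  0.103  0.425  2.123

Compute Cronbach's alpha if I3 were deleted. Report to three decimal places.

α = 0.475

Remaining items: I1, I2, I4, I5 (k = 4).
Σσᵢ² = 0.524 + 1.293 + 2.624 + 2.123 = 6.564
σ²_total = 6.564 + 2 × 1.815 = 10.194
α (item deleted) = (4/3)·(1 − 6.564/10.194) = 0.475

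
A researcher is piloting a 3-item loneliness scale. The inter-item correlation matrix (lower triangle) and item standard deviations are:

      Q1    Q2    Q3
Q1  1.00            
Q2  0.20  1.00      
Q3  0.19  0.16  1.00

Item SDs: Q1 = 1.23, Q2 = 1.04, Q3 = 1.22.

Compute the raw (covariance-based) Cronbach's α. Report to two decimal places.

α = 0.40

Σσ²ᵢ = 1.23² + 1.04² + 1.22² = 4.0829
Covariances σ_ij = r_ij · s_i · s_j:
  σ(Q1,Q2) = 0.20 × 1.23 × 1.04 = 0.2558
  σ(Q1,Q3) = 0.19 × 1.23 × 1.22 = 0.2851
  σ(Q2,Q3) = 0.16 × 1.04 × 1.22 = 0.2030
σ²_T = Σσ²ᵢ + 2·Σσ_ij = 4.0829 + 2 × 0.7439 = 5.5707
α = (3/2)·(1 − 4.0829/5.5707) = 0.40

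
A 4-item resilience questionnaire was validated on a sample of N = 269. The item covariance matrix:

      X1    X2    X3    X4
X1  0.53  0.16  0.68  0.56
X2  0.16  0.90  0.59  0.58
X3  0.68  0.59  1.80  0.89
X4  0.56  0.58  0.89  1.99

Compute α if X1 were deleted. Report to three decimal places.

α = 0.701

Remaining items: X2, X3, X4 (k = 3).
Σσ²ᵢ = 0.90 + 1.80 + 1.99 = 4.69
σ²_total = 4.69 + 2 × 2.06 = 8.81
α (item deleted) = (3/2)·(1 − 4.69/8.81) = 0.701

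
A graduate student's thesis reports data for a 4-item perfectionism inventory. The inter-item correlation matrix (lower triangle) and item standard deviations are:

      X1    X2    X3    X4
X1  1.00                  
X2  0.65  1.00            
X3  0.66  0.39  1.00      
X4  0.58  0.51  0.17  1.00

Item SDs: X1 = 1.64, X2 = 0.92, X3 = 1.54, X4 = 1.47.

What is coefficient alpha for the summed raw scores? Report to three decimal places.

coefficient alpha = 0.779

Σσ²ᵢ = 1.64² + 0.92² + 1.54² + 1.47² = 8.0685
Covariances σ_ij = r_ij · s_i · s_j:
  σ(X1,X2) = 0.65 × 1.64 × 0.92 = 0.9807
  σ(X1,X3) = 0.66 × 1.64 × 1.54 = 1.6669
  σ(X1,X4) = 0.58 × 1.64 × 1.47 = 1.3983
  σ(X2,X3) = 0.39 × 0.92 × 1.54 = 0.5526
  σ(X2,X4) = 0.51 × 0.92 × 1.47 = 0.6897
  σ(X3,X4) = 0.17 × 1.54 × 1.47 = 0.3848
σ²_T = Σσ²ᵢ + 2·Σσ_ij = 8.0685 + 2 × 5.6730 = 19.4145
α = (4/3)·(1 − 8.0685/19.4145) = 0.779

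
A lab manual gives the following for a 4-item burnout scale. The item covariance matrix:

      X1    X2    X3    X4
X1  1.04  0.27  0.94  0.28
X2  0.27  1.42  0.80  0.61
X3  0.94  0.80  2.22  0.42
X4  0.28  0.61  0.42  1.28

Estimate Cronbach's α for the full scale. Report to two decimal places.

sum of item variances = 1.04 + 1.42 + 2.22 + 1.28 = 5.96
Sum of off-diagonal covariances = 3.32
σ²_total = 5.96 + 2 × 3.32 = 12.60
α = (k/(k−1))·(1 − sum of item variances/σ²_total) = (4/3)·(1 − 5.96/12.60) = 0.70

Cronbach's α = 0.70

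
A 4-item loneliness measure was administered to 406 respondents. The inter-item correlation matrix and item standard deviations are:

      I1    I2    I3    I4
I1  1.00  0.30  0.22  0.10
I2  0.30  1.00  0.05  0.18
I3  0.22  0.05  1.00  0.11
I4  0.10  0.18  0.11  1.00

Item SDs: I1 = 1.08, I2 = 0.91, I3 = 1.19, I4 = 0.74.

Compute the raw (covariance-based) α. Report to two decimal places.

Σσ²ᵢ = 1.08² + 0.91² + 1.19² + 0.74² = 3.9582
Covariances σ_ij = r_ij · s_i · s_j:
  σ(I1,I2) = 0.30 × 1.08 × 0.91 = 0.2948
  σ(I1,I3) = 0.22 × 1.08 × 1.19 = 0.2827
  σ(I1,I4) = 0.10 × 1.08 × 0.74 = 0.0799
  σ(I2,I3) = 0.05 × 0.91 × 1.19 = 0.0541
  σ(I2,I4) = 0.18 × 0.91 × 0.74 = 0.1212
  σ(I3,I4) = 0.11 × 1.19 × 0.74 = 0.0969
σ²_T = Σσ²ᵢ + 2·Σσ_ij = 3.9582 + 2 × 0.9296 = 5.8174
α = (4/3)·(1 − 3.9582/5.8174) = 0.43

α = 0.43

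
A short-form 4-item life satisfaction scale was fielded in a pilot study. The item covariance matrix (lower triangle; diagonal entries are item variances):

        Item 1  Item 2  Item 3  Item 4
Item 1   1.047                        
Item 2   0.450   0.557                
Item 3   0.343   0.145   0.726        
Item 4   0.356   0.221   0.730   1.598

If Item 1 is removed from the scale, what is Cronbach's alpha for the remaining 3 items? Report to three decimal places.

Remaining items: Item 2, Item 3, Item 4 (k = 3).
ΣVar(i) = 0.557 + 0.726 + 1.598 = 2.881
σ²_T = 2.881 + 2 × 1.096 = 5.073
α (item deleted) = (3/2)·(1 − 2.881/5.073) = 0.648

α = 0.648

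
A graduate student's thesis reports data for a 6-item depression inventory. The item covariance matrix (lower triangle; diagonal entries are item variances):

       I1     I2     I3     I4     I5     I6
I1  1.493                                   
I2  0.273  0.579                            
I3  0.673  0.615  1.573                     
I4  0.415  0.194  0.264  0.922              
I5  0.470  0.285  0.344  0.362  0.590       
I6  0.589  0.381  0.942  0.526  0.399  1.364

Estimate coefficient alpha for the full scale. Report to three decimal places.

coefficient alpha = 0.808

Σσᵢ² = 1.493 + 0.579 + 1.573 + 0.922 + 0.590 + 1.364 = 6.521
Sum of the distinct covariances = 6.732
total variance = 6.521 + 2 × 6.732 = 19.985
α = (k/(k−1))·(1 − Σσᵢ²/total variance) = (6/5)·(1 − 6.521/19.985) = 0.808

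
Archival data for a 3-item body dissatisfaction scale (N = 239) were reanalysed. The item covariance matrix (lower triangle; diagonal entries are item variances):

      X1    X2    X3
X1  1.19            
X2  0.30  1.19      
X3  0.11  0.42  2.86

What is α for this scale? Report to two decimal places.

ΣVar(i) = 1.19 + 1.19 + 2.86 = 5.24
Sum of off-diagonal covariances = 0.83
σ²_T = 5.24 + 2 × 0.83 = 6.90
α = (k/(k−1))·(1 − ΣVar(i)/σ²_T) = (3/2)·(1 − 5.24/6.90) = 0.36

α = 0.36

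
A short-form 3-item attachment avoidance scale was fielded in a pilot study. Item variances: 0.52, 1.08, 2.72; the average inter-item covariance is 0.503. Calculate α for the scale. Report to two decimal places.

α = 0.62

ΣVar(i) = 0.52 + 1.08 + 2.72 = 4.32
Sum of the 3 distinct covariances = 3 × 0.503 = 1.509
Var(T) = ΣVar(i) + 2·Σcov = 4.32 + 2 × 1.509 = 7.338
α = (3/2)·(1 − 4.32/7.338) = 0.62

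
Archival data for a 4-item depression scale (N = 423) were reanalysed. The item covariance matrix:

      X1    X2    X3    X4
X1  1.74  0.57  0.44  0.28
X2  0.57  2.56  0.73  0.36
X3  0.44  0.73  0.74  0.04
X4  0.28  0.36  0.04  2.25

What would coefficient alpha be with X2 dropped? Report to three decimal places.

Remaining items: X1, X3, X4 (k = 3).
ΣVar(i) = 1.74 + 0.74 + 2.25 = 4.73
Var(T) = 4.73 + 2 × 0.76 = 6.25
α (item deleted) = (3/2)·(1 − 4.73/6.25) = 0.365

α = 0.365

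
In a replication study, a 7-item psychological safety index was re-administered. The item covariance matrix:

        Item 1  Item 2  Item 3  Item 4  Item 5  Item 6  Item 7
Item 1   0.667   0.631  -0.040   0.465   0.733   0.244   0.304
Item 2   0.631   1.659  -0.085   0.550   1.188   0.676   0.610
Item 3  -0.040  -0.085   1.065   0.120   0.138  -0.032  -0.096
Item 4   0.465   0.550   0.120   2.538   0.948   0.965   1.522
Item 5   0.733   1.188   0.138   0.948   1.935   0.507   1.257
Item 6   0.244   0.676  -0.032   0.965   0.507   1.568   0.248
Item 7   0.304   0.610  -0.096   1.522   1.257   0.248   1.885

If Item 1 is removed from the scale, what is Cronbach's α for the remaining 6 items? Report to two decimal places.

Remaining items: Item 2, Item 3, Item 4, Item 5, Item 6, Item 7 (k = 6).
ΣVar(i) = 1.659 + 1.065 + 2.538 + 1.935 + 1.568 + 1.885 = 10.650
total variance = 10.650 + 2 × 8.516 = 27.682
α (item deleted) = (6/5)·(1 − 10.650/27.682) = 0.74

Cronbach's α = 0.74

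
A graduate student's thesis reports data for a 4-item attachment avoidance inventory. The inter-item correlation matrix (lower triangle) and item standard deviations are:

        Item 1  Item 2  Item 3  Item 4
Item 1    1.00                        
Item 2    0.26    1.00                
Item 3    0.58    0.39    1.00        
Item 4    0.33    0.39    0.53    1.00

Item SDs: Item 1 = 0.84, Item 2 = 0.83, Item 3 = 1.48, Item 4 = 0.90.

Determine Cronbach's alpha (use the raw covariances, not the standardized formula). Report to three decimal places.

α = 0.726

Σσ²ᵢ = 0.84² + 0.83² + 1.48² + 0.90² = 4.3949
Covariances σ_ij = r_ij · s_i · s_j:
  σ(Item 1,Item 2) = 0.26 × 0.84 × 0.83 = 0.1813
  σ(Item 1,Item 3) = 0.58 × 0.84 × 1.48 = 0.7211
  σ(Item 1,Item 4) = 0.33 × 0.84 × 0.90 = 0.2495
  σ(Item 2,Item 3) = 0.39 × 0.83 × 1.48 = 0.4791
  σ(Item 2,Item 4) = 0.39 × 0.83 × 0.90 = 0.2913
  σ(Item 3,Item 4) = 0.53 × 1.48 × 0.90 = 0.7060
σ²_T = Σσ²ᵢ + 2·Σσ_ij = 4.3949 + 2 × 2.6283 = 9.6515
α = (4/3)·(1 − 4.3949/9.6515) = 0.726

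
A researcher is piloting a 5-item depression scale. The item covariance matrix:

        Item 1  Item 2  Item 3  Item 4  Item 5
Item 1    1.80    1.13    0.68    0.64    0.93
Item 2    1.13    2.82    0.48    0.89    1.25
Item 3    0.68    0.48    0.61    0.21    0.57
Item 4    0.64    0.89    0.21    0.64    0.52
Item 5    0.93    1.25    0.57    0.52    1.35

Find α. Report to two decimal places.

Σσᵢ² = 1.80 + 2.82 + 0.61 + 0.64 + 1.35 = 7.22
Σ_{i<j} σ_ij = 7.30
σ²_total = 7.22 + 2 × 7.30 = 21.82
α = (k/(k−1))·(1 − Σσᵢ²/σ²_total) = (5/4)·(1 − 7.22/21.82) = 0.84

α = 0.84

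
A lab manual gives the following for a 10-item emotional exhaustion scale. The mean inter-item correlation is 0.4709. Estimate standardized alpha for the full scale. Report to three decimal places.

standardized alpha = 0.899

Standardized α = k·r̄ / (1 + (k−1)·r̄) = 10 × 0.4709 / (1 + 9 × 0.4709)
  = 4.7090 / 5.2381 = 0.899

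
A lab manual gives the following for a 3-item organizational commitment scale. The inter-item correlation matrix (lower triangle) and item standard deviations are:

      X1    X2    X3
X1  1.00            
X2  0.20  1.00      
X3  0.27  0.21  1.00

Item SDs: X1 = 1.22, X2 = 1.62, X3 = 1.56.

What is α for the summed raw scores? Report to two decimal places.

α = 0.46

Σσ²ᵢ = 1.22² + 1.62² + 1.56² = 6.5464
Covariances σ_ij = r_ij · s_i · s_j:
  σ(X1,X2) = 0.20 × 1.22 × 1.62 = 0.3953
  σ(X1,X3) = 0.27 × 1.22 × 1.56 = 0.5139
  σ(X2,X3) = 0.21 × 1.62 × 1.56 = 0.5307
σ²_T = Σσ²ᵢ + 2·Σσ_ij = 6.5464 + 2 × 1.4399 = 9.4262
α = (3/2)·(1 − 6.5464/9.4262) = 0.46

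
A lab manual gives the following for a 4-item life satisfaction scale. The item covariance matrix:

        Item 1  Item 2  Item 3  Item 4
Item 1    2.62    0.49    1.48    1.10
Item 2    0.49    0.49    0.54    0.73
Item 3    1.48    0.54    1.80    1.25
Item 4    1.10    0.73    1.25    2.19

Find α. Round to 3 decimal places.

ΣVar(i) = 2.62 + 0.49 + 1.80 + 2.19 = 7.10
Sum of the distinct covariances = 5.59
total variance = 7.10 + 2 × 5.59 = 18.28
α = (k/(k−1))·(1 − ΣVar(i)/total variance) = (4/3)·(1 − 7.10/18.28) = 0.815

α = 0.815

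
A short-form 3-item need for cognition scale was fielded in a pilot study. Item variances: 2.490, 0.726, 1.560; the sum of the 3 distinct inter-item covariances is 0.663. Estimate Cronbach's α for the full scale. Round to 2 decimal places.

sum of item variances = 2.490 + 0.726 + 1.560 = 4.776
Sum of distinct covariances = 0.663
σ²_total = sum of item variances + 2·Σcov = 4.776 + 2 × 0.663 = 6.102
α = (3/2)·(1 − 4.776/6.102) = 0.33

α = 0.33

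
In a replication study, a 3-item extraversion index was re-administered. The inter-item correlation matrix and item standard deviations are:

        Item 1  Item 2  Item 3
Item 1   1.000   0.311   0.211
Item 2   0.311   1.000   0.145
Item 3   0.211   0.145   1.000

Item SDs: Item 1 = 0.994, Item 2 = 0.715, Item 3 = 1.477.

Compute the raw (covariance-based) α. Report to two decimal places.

Σσ²ᵢ = 0.994² + 0.715² + 1.477² = 3.6808
Covariances σ_ij = r_ij · s_i · s_j:
  σ(Item 1,Item 2) = 0.311 × 0.994 × 0.715 = 0.2210
  σ(Item 1,Item 3) = 0.211 × 0.994 × 1.477 = 0.3098
  σ(Item 2,Item 3) = 0.145 × 0.715 × 1.477 = 0.1531
σ²_T = Σσ²ᵢ + 2·Σσ_ij = 3.6808 + 2 × 0.6839 = 5.0486
α = (3/2)·(1 − 3.6808/5.0486) = 0.41

α = 0.41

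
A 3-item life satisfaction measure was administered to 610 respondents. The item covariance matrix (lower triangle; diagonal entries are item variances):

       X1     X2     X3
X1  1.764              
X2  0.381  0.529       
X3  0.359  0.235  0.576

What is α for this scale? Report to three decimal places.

ΣVar(i) = 1.764 + 0.529 + 0.576 = 2.869
Sum of the distinct covariances = 0.975
Var(T) = 2.869 + 2 × 0.975 = 4.819
α = (k/(k−1))·(1 − ΣVar(i)/Var(T)) = (3/2)·(1 − 2.869/4.819) = 0.607

α = 0.607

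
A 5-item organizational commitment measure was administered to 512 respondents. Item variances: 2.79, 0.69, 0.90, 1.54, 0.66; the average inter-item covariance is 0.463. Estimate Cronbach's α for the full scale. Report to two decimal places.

α = 0.73

ΣVar(i) = 2.79 + 0.69 + 0.90 + 1.54 + 0.66 = 6.58
Sum of the 10 distinct covariances = 10 × 0.463 = 4.630
Var(T) = ΣVar(i) + 2·Σcov = 6.58 + 2 × 4.630 = 15.840
α = (5/4)·(1 − 6.58/15.840) = 0.73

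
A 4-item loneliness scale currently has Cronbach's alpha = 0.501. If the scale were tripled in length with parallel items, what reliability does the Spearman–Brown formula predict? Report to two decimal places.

predicted reliability = 0.75

Length factor m = 3
α' = m·α / (1 + (m−1)·α)
   = 3 × 0.501 / (1 + (3 − 1) × 0.501)
   = 1.5030 / 2.0020 = 0.75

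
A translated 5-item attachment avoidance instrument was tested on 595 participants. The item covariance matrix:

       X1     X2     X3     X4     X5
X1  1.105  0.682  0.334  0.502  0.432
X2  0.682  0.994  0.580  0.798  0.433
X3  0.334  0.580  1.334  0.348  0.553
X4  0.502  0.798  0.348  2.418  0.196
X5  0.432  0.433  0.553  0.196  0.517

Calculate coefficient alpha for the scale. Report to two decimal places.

coefficient alpha = 0.76

Σσ²ᵢ = 1.105 + 0.994 + 1.334 + 2.418 + 0.517 = 6.368
Sum of the distinct covariances = 4.858
σ²_T = 6.368 + 2 × 4.858 = 16.084
α = (k/(k−1))·(1 − Σσ²ᵢ/σ²_T) = (5/4)·(1 − 6.368/16.084) = 0.76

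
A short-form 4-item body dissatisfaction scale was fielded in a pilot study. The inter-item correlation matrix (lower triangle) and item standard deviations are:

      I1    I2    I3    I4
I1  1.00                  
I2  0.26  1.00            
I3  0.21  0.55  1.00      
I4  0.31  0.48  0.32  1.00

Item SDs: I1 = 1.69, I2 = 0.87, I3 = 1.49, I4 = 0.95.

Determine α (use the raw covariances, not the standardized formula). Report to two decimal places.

α = 0.62

Σσ²ᵢ = 1.69² + 0.87² + 1.49² + 0.95² = 6.7356
Covariances σ_ij = r_ij · s_i · s_j:
  σ(I1,I2) = 0.26 × 1.69 × 0.87 = 0.3823
  σ(I1,I3) = 0.21 × 1.69 × 1.49 = 0.5288
  σ(I1,I4) = 0.31 × 1.69 × 0.95 = 0.4977
  σ(I2,I3) = 0.55 × 0.87 × 1.49 = 0.7130
  σ(I2,I4) = 0.48 × 0.87 × 0.95 = 0.3967
  σ(I3,I4) = 0.32 × 1.49 × 0.95 = 0.4530
σ²_T = Σσ²ᵢ + 2·Σσ_ij = 6.7356 + 2 × 2.9715 = 12.6786
α = (4/3)·(1 − 6.7356/12.6786) = 0.62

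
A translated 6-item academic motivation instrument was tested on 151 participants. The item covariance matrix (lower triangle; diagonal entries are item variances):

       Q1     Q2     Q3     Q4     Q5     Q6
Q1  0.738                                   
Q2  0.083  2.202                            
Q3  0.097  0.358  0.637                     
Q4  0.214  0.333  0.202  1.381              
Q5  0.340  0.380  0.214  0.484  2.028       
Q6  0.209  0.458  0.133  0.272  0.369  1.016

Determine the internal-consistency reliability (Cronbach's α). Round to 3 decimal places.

ΣVar(i) = 0.738 + 2.202 + 0.637 + 1.381 + 2.028 + 1.016 = 8.002
Σ_{i<j} σ_ij = 4.146
total variance = 8.002 + 2 × 4.146 = 16.294
α = (k/(k−1))·(1 − ΣVar(i)/total variance) = (6/5)·(1 − 8.002/16.294) = 0.611

Cronbach's α = 0.611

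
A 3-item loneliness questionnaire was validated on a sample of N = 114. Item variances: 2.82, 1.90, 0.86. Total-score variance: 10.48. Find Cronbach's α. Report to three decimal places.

Σσ²ᵢ = 2.82 + 1.90 + 0.86 = 5.58
α = (k/(k−1))·(1 − Σσ²ᵢ/total variance) = (3/2)·(1 − 5.58/10.48) = 0.701

α = 0.701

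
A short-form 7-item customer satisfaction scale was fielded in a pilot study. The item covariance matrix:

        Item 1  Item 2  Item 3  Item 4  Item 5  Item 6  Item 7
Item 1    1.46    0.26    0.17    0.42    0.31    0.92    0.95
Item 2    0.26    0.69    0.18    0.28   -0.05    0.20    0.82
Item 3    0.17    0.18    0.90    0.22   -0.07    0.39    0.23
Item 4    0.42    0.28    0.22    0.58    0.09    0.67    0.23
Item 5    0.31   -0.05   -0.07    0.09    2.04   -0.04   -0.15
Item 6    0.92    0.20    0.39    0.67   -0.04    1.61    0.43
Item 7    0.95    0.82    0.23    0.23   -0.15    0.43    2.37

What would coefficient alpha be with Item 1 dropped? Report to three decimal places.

Remaining items: Item 2, Item 3, Item 4, Item 5, Item 6, Item 7 (k = 6).
sum of item variances = 0.69 + 0.90 + 0.58 + 2.04 + 1.61 + 2.37 = 8.19
total variance = 8.19 + 2 × 3.43 = 15.05
α (item deleted) = (6/5)·(1 − 8.19/15.05) = 0.547

coefficient alpha = 0.547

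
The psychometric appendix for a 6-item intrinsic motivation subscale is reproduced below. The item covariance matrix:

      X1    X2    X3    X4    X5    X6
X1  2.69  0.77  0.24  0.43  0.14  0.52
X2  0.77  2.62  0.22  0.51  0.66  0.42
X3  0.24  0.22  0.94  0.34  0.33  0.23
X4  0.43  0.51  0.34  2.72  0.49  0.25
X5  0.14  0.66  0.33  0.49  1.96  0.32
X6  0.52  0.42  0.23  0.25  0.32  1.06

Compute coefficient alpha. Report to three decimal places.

coefficient alpha = 0.594

ΣVar(i) = 2.69 + 2.62 + 0.94 + 2.72 + 1.96 + 1.06 = 11.99
Sum of the distinct covariances = 5.87
total variance = 11.99 + 2 × 5.87 = 23.73
α = (k/(k−1))·(1 − ΣVar(i)/total variance) = (6/5)·(1 − 11.99/23.73) = 0.594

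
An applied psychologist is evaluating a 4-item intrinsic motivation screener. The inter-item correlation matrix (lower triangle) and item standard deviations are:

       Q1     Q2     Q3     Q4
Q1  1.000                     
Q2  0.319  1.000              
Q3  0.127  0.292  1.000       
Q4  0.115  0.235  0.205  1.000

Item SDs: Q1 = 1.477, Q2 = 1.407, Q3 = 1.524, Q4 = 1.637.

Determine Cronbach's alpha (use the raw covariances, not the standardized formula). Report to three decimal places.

Σσ²ᵢ = 1.477² + 1.407² + 1.524² + 1.637² = 9.1635
Covariances σ_ij = r_ij · s_i · s_j:
  σ(Q1,Q2) = 0.319 × 1.477 × 1.407 = 0.6629
  σ(Q1,Q3) = 0.127 × 1.477 × 1.524 = 0.2859
  σ(Q1,Q4) = 0.115 × 1.477 × 1.637 = 0.2781
  σ(Q2,Q3) = 0.292 × 1.407 × 1.524 = 0.6261
  σ(Q2,Q4) = 0.235 × 1.407 × 1.637 = 0.5413
  σ(Q3,Q4) = 0.205 × 1.524 × 1.637 = 0.5114
σ²_T = Σσ²ᵢ + 2·Σσ_ij = 9.1635 + 2 × 2.9057 = 14.9749
α = (4/3)·(1 − 9.1635/14.9749) = 0.517

α = 0.517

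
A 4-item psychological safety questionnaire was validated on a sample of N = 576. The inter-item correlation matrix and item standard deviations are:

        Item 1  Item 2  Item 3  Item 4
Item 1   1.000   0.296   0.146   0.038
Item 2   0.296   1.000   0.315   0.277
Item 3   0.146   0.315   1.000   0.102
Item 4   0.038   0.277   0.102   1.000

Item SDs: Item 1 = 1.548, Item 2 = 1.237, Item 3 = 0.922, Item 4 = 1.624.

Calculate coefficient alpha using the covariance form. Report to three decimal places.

Σσ²ᵢ = 1.548² + 1.237² + 0.922² + 1.624² = 7.4139
Covariances σ_ij = r_ij · s_i · s_j:
  σ(Item 1,Item 2) = 0.296 × 1.548 × 1.237 = 0.5668
  σ(Item 1,Item 3) = 0.146 × 1.548 × 0.922 = 0.2084
  σ(Item 1,Item 4) = 0.038 × 1.548 × 1.624 = 0.0955
  σ(Item 2,Item 3) = 0.315 × 1.237 × 0.922 = 0.3593
  σ(Item 2,Item 4) = 0.277 × 1.237 × 1.624 = 0.5565
  σ(Item 3,Item 4) = 0.102 × 0.922 × 1.624 = 0.1527
σ²_T = Σσ²ᵢ + 2·Σσ_ij = 7.4139 + 2 × 1.9392 = 11.2923
α = (4/3)·(1 − 7.4139/11.2923) = 0.458

α = 0.458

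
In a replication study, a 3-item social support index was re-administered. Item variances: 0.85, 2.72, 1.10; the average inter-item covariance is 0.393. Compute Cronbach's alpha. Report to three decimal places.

α = 0.503

Σσᵢ² = 0.85 + 2.72 + 1.10 = 4.67
Sum of the 3 distinct covariances = 3 × 0.393 = 1.179
σ²_total = Σσᵢ² + 2·Σcov = 4.67 + 2 × 1.179 = 7.028
α = (3/2)·(1 − 4.67/7.028) = 0.503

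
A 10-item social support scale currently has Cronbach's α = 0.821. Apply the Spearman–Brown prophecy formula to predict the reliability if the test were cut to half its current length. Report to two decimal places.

Length factor m = 1/2
α' = m·α / (1 − (1−m)·α)
   = 1/2 × 0.821 / (1 − (1 − 1/2) × 0.821)
   = 0.4105 / 0.5895 = 0.70

predicted reliability = 0.70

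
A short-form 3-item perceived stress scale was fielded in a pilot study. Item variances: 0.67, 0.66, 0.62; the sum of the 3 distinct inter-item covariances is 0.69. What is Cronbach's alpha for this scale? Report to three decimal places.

α = 0.622

ΣVar(i) = 0.67 + 0.66 + 0.62 = 1.95
Sum of distinct covariances = 0.69
Var(T) = ΣVar(i) + 2·Σcov = 1.95 + 2 × 0.69 = 3.33
α = (3/2)·(1 − 1.95/3.33) = 0.622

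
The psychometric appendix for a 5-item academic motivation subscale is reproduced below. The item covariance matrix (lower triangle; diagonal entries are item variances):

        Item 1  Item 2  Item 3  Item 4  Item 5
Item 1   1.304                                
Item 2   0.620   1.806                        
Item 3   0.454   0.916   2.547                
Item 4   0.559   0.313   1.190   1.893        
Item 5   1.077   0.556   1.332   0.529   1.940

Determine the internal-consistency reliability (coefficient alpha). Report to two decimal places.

ΣVar(i) = 1.304 + 1.806 + 2.547 + 1.893 + 1.940 = 9.490
Σ_{i<j} σ_ij = 7.546
total variance = 9.490 + 2 × 7.546 = 24.582
α = (k/(k−1))·(1 − ΣVar(i)/total variance) = (5/4)·(1 − 9.490/24.582) = 0.77

coefficient alpha = 0.77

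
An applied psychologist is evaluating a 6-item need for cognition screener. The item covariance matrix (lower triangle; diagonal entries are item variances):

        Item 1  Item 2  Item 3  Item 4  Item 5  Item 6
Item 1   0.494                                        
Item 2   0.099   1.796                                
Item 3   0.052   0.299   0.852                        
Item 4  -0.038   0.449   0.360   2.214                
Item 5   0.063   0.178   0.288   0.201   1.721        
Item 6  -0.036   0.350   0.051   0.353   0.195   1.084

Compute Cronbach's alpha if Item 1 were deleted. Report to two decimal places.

α = 0.52

Remaining items: Item 2, Item 3, Item 4, Item 5, Item 6 (k = 5).
ΣVar(i) = 1.796 + 0.852 + 2.214 + 1.721 + 1.084 = 7.667
σ²_T = 7.667 + 2 × 2.724 = 13.115
α (item deleted) = (5/4)·(1 − 7.667/13.115) = 0.52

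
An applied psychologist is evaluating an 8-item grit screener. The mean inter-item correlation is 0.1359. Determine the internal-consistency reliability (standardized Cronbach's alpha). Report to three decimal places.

standardized Cronbach's alpha = 0.557

Standardized α = k·r̄ / (1 + (k−1)·r̄) = 8 × 0.1359 / (1 + 7 × 0.1359)
  = 1.0872 / 1.9513 = 0.557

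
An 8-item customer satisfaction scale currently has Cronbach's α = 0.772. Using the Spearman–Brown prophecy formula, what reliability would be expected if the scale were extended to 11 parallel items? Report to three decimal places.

predicted reliability = 0.823

Length factor m = 11/8 = 1.3750
α' = m·α / (1 + (m−1)·α)
   = 11/8 × 0.772 / (1 + (11/8 − 1) × 0.772)
   = 1.0615 / 1.2895 = 0.823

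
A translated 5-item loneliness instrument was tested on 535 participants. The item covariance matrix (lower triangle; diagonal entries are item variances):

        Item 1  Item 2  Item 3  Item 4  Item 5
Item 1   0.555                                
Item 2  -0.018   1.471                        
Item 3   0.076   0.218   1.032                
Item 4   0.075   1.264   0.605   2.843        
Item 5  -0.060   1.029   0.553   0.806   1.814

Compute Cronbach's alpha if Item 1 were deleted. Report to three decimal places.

α = 0.741

Remaining items: Item 2, Item 3, Item 4, Item 5 (k = 4).
sum of item variances = 1.471 + 1.032 + 2.843 + 1.814 = 7.160
σ²_total = 7.160 + 2 × 4.475 = 16.110
α (item deleted) = (4/3)·(1 − 7.160/16.110) = 0.741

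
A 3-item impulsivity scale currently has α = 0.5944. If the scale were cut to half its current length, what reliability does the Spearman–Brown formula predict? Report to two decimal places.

Length factor m = 1/2
α' = m·α / (1 − (1−m)·α)
   = 1/2 × 0.5944 / (1 − (1 − 1/2) × 0.5944)
   = 0.2972 / 0.7028 = 0.42

predicted reliability = 0.42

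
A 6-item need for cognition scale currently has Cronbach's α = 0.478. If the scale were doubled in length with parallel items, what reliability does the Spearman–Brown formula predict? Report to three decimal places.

predicted reliability = 0.647

Length factor m = 2
α' = m·α / (1 + (m−1)·α)
   = 2 × 0.478 / (1 + (2 − 1) × 0.478)
   = 0.9560 / 1.4780 = 0.647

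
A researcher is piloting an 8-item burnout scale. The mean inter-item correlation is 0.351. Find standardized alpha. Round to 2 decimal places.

standardized alpha = 0.81

Standardized α = k·r̄ / (1 + (k−1)·r̄) = 8 × 0.351 / (1 + 7 × 0.351)
  = 2.8080 / 3.4570 = 0.81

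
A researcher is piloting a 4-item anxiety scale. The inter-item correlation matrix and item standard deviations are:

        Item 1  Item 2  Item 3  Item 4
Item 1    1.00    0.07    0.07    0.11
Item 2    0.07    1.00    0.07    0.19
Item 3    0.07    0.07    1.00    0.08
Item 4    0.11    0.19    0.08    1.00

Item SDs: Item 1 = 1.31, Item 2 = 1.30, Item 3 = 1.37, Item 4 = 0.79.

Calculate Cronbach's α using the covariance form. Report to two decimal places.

Σσ²ᵢ = 1.31² + 1.30² + 1.37² + 0.79² = 5.9071
Covariances σ_ij = r_ij · s_i · s_j:
  σ(Item 1,Item 2) = 0.07 × 1.31 × 1.30 = 0.1192
  σ(Item 1,Item 3) = 0.07 × 1.31 × 1.37 = 0.1256
  σ(Item 1,Item 4) = 0.11 × 1.31 × 0.79 = 0.1138
  σ(Item 2,Item 3) = 0.07 × 1.30 × 1.37 = 0.1247
  σ(Item 2,Item 4) = 0.19 × 1.30 × 0.79 = 0.1951
  σ(Item 3,Item 4) = 0.08 × 1.37 × 0.79 = 0.0866
σ²_T = Σσ²ᵢ + 2·Σσ_ij = 5.9071 + 2 × 0.7650 = 7.4371
α = (4/3)·(1 − 5.9071/7.4371) = 0.27

Cronbach's α = 0.27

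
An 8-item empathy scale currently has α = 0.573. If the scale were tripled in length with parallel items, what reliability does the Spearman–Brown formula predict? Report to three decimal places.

predicted reliability = 0.801

Length factor m = 3
α' = m·α / (1 + (m−1)·α)
   = 3 × 0.573 / (1 + (3 − 1) × 0.573)
   = 1.7190 / 2.1460 = 0.801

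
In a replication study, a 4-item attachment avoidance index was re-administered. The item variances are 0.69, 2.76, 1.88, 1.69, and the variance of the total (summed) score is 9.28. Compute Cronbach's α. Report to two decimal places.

Σσᵢ² = 0.69 + 2.76 + 1.88 + 1.69 = 7.02
α = (k/(k−1))·(1 − Σσᵢ²/total variance) = (4/3)·(1 − 7.02/9.28) = 0.32

Cronbach's α = 0.32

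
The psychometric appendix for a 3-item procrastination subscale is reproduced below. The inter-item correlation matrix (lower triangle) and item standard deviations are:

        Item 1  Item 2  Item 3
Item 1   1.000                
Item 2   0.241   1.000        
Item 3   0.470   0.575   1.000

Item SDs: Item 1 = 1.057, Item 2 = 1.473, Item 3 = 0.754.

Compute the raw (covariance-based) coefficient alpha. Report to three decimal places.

Σσ²ᵢ = 1.057² + 1.473² + 0.754² = 3.8555
Covariances σ_ij = r_ij · s_i · s_j:
  σ(Item 1,Item 2) = 0.241 × 1.057 × 1.473 = 0.3752
  σ(Item 1,Item 3) = 0.470 × 1.057 × 0.754 = 0.3746
  σ(Item 2,Item 3) = 0.575 × 1.473 × 0.754 = 0.6386
σ²_T = Σσ²ᵢ + 2·Σσ_ij = 3.8555 + 2 × 1.3884 = 6.6323
α = (3/2)·(1 − 3.8555/6.6323) = 0.628

α = 0.628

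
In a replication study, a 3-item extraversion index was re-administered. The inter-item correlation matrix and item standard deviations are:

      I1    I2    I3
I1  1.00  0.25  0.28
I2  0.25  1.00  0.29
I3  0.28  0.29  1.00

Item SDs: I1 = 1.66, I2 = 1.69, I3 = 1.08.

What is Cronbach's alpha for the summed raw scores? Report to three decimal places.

Cronbach's alpha = 0.507

Σσ²ᵢ = 1.66² + 1.69² + 1.08² = 6.7781
Covariances σ_ij = r_ij · s_i · s_j:
  σ(I1,I2) = 0.25 × 1.66 × 1.69 = 0.7013
  σ(I1,I3) = 0.28 × 1.66 × 1.08 = 0.5020
  σ(I2,I3) = 0.29 × 1.69 × 1.08 = 0.5293
σ²_T = Σσ²ᵢ + 2·Σσ_ij = 6.7781 + 2 × 1.7326 = 10.2433
α = (3/2)·(1 − 6.7781/10.2433) = 0.507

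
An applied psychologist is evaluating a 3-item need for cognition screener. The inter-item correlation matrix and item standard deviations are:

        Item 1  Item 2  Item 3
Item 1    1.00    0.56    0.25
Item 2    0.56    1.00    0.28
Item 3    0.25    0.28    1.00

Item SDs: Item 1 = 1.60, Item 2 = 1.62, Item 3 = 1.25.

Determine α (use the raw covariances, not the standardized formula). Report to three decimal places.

α = 0.641

Σσ²ᵢ = 1.60² + 1.62² + 1.25² = 6.7469
Covariances σ_ij = r_ij · s_i · s_j:
  σ(Item 1,Item 2) = 0.56 × 1.60 × 1.62 = 1.4515
  σ(Item 1,Item 3) = 0.25 × 1.60 × 1.25 = 0.5000
  σ(Item 2,Item 3) = 0.28 × 1.62 × 1.25 = 0.5670
σ²_T = Σσ²ᵢ + 2·Σσ_ij = 6.7469 + 2 × 2.5185 = 11.7839
α = (3/2)·(1 − 6.7469/11.7839) = 0.641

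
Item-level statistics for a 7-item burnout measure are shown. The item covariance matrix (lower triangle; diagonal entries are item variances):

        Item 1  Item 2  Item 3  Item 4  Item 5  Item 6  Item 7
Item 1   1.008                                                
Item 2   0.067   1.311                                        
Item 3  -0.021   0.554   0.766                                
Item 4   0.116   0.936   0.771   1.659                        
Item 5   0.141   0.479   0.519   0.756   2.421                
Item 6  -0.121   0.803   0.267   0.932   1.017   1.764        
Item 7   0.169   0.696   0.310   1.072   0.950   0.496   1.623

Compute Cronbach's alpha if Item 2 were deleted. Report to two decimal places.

Cronbach's alpha = 0.74

Remaining items: Item 1, Item 3, Item 4, Item 5, Item 6, Item 7 (k = 6).
sum of item variances = 1.008 + 0.766 + 1.659 + 2.421 + 1.764 + 1.623 = 9.241
total variance = 9.241 + 2 × 7.374 = 23.989
α (item deleted) = (6/5)·(1 − 9.241/23.989) = 0.74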